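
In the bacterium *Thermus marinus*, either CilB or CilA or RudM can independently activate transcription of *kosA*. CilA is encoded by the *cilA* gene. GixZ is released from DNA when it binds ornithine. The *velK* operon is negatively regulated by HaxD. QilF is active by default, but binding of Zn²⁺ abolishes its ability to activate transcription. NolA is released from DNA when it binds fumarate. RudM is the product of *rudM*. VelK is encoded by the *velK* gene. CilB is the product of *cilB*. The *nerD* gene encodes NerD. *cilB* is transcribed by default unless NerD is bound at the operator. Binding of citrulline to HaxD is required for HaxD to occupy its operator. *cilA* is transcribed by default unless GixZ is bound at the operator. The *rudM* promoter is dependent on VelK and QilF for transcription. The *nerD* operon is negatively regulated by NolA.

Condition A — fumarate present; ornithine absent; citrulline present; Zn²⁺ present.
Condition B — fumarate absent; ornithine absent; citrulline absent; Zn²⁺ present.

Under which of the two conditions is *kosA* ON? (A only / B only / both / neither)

Condition A:
Fumarate is present, so NolA is inactive.
With no repressor bound, *nerD* is transcribed.
So NerD is produced and active.
With repressor NerD bound, *cilB* is not transcribed.
So CilB is not produced.
Ornithine is absent, so GixZ is active.
With repressor GixZ bound, *cilA* is not transcribed.
So CilA is not produced.
Citrulline is present, so HaxD is active.
With repressor HaxD bound, *velK* is not transcribed.
So VelK is not produced.
Zn²⁺ is present, so QilF is inactive.
Required activator VelK is absent, so *rudM* is not transcribed.
So RudM is not produced.
No activator is available at the *kosA* promoter, so *kosA* is not transcribed.
→ *kosA* is OFF in A.
Condition B:
Fumarate is absent, so NolA is active.
With repressor NolA bound, *nerD* is not transcribed.
So NerD is not produced.
With no repressor bound, *cilB* is transcribed.
So CilB is produced and active.
Ornithine is absent, so GixZ is active.
With repressor GixZ bound, *cilA* is not transcribed.
So CilA is not produced.
Citrulline is absent, so HaxD is inactive.
With no repressor bound, *velK* is transcribed.
So VelK is produced and active.
Zn²⁺ is present, so QilF is inactive.
Required activator QilF is absent, so *rudM* is not transcribed.
So RudM is not produced.
Activator CilB is present, so *kosA* is transcribed.
→ *kosA* is ON in B.

B only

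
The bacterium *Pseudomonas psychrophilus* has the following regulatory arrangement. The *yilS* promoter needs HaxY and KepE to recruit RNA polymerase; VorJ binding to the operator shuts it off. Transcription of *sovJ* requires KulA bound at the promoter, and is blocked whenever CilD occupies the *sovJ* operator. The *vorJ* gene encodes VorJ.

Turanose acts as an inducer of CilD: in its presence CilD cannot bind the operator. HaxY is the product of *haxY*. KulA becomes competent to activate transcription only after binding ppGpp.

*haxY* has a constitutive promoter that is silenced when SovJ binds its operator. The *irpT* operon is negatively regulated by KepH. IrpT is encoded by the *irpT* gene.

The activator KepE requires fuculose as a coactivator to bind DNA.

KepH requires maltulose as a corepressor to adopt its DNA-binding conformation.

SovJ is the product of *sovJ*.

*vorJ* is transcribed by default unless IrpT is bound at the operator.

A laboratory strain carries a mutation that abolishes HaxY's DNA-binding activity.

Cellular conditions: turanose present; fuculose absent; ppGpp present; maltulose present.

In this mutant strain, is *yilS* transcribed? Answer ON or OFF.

OFF

HaxY is non-functional in this strain, so it has no effect.
Maltulose is present, so KepH is active.
With repressor KepH bound, *irpT* is not transcribed.
So IrpT is not produced.
With no repressor bound, *vorJ* is transcribed.
So VorJ is produced and active.
Fuculose is absent, so KepE is inactive.
With repressor VorJ bound, *yilS* is not transcribed.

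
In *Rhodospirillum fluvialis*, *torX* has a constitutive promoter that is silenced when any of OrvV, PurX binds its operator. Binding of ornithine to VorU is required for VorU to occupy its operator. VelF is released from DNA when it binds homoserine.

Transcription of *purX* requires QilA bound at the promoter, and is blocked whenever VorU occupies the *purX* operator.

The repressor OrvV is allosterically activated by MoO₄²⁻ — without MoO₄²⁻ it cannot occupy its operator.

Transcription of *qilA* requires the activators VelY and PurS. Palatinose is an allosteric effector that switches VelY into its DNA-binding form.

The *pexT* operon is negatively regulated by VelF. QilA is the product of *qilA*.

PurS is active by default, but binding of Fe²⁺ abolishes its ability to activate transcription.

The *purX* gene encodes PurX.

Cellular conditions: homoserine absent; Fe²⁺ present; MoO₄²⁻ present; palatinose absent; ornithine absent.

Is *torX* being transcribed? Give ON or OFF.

OFF

MoO₄²⁻ is present, so OrvV is active.
Palatinose is absent, so VelY is inactive.
Fe²⁺ is present, so PurS is inactive.
Required activator VelY is absent, so *qilA* is not transcribed.
So QilA is not produced.
Ornithine is absent, so VorU is inactive.
Required activator QilA is absent, so *purX* is not transcribed.
So PurX is not produced.
With repressor OrvV bound, *torX* is not transcribed.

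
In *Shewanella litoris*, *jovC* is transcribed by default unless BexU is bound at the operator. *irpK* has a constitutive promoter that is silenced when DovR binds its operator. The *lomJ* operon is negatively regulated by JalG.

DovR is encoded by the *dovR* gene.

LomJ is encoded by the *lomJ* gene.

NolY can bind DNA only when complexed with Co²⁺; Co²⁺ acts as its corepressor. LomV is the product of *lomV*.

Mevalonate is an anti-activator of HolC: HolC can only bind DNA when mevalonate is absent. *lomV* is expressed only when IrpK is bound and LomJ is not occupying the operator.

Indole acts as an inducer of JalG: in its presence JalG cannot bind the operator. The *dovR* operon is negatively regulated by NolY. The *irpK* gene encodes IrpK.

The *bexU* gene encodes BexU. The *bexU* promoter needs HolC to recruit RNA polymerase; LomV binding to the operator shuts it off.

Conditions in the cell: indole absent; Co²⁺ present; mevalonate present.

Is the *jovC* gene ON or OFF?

Co²⁺ is present, so NolY is active.
With repressor NolY bound, *dovR* is not transcribed.
So DovR is not produced.
With no repressor bound, *irpK* is transcribed.
So IrpK is produced and active.
Indole is absent, so JalG is active.
With repressor JalG bound, *lomJ* is not transcribed.
So LomJ is not produced.
No repressor is bound and IrpK is active, so *lomV* is transcribed.
So LomV is produced and active.
Mevalonate is present, so HolC is inactive.
With repressor LomV bound, *bexU* is not transcribed.
So BexU is not produced.
With no repressor bound, *jovC* is transcribed.

ON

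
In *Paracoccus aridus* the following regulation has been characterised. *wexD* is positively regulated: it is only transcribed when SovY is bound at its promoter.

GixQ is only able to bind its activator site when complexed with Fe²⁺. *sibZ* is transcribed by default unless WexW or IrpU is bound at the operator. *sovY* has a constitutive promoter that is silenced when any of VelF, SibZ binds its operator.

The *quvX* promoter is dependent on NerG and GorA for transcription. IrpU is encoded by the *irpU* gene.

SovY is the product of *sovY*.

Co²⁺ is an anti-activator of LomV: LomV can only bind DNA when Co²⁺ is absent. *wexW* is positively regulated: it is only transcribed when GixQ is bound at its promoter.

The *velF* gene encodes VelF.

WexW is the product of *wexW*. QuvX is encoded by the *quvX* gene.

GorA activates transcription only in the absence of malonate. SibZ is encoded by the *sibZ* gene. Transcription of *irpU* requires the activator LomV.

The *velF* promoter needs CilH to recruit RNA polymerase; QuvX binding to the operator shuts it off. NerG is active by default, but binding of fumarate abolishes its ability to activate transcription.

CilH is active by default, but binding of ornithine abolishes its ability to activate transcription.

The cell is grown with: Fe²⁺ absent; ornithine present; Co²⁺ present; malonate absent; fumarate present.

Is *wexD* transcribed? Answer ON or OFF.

Fumarate is present, so NerG is inactive.
Malonate is absent, so GorA is active.
Required activator NerG is absent, so *quvX* is not transcribed.
So QuvX is not produced.
Ornithine is present, so CilH is inactive.
Required activator CilH is absent, so *velF* is not transcribed.
So VelF is not produced.
Fe²⁺ is absent, so GixQ is inactive.
Required activator GixQ is absent, so *wexW* is not transcribed.
So WexW is not produced.
Co²⁺ is present, so LomV is inactive.
Required activator LomV is absent, so *irpU* is not transcribed.
So IrpU is not produced.
With no repressor bound, *sibZ* is transcribed.
So SibZ is produced and active.
With repressor SibZ bound, *sovY* is not transcribed.
So SovY is not produced.
Required activator SovY is absent, so *wexD* is not transcribed.

OFF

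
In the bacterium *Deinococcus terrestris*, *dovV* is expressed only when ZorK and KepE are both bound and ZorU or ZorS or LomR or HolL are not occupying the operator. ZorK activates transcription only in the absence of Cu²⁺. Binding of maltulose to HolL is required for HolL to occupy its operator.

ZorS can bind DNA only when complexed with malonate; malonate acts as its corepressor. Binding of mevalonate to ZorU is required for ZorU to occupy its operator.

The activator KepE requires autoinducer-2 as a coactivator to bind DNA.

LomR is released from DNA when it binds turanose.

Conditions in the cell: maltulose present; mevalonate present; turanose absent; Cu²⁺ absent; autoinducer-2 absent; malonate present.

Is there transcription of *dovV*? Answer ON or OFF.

Cu²⁺ is absent, so ZorK is active.
Autoinducer-2 is absent, so KepE is inactive.
Mevalonate is present, so ZorU is active.
Malonate is present, so ZorS is active.
Turanose is absent, so LomR is active.
Maltulose is present, so HolL is active.
With repressor ZorU bound, *dovV* is not transcribed.

OFF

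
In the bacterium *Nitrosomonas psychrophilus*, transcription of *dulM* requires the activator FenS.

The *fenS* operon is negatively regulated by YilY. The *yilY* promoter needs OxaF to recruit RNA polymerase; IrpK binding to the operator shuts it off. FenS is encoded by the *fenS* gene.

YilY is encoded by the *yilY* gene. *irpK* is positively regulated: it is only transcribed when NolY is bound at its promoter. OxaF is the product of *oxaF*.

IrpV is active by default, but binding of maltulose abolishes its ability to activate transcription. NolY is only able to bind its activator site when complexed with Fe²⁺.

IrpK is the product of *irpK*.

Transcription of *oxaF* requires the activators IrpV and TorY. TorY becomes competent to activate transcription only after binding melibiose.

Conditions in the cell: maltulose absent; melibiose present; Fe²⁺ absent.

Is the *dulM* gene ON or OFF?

Fe²⁺ is absent, so NolY is inactive.
Required activator NolY is absent, so *irpK* is not transcribed.
So IrpK is not produced.
Maltulose is absent, so IrpV is active.
Melibiose is present, so TorY is active.
No repressor is bound and IrpV and TorY are active, so *oxaF* is transcribed.
So OxaF is produced and active.
No repressor is bound and OxaF is active, so *yilY* is transcribed.
So YilY is produced and active.
With repressor YilY bound, *fenS* is not transcribed.
So FenS is not produced.
Required activator FenS is absent, so *dulM* is not transcribed.

OFF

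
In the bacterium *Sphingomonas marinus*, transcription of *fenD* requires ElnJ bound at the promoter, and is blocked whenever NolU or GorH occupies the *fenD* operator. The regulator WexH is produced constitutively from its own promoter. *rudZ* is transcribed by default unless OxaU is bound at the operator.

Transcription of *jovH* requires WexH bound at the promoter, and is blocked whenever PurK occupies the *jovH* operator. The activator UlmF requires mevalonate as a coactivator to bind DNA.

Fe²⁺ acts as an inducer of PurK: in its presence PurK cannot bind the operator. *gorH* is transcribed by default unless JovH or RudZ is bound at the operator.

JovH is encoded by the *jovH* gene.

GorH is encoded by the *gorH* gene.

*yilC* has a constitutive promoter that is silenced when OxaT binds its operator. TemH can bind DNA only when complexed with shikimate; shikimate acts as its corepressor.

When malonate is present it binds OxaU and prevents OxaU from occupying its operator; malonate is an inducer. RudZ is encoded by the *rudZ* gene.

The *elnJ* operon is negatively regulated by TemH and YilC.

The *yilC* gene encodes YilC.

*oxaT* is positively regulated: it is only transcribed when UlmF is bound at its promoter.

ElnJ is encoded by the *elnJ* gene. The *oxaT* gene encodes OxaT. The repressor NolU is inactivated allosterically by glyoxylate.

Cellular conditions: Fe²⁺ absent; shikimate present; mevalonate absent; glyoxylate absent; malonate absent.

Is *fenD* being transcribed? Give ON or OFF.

Glyoxylate is absent, so NolU is active.
WexH is produced constitutively and is active.
Fe²⁺ is absent, so PurK is active.
With repressor PurK bound, *jovH* is not transcribed.
So JovH is not produced.
Malonate is absent, so OxaU is active.
With repressor OxaU bound, *rudZ* is not transcribed.
So RudZ is not produced.
With no repressor bound, *gorH* is transcribed.
So GorH is produced and active.
Shikimate is present, so TemH is active.
Mevalonate is absent, so UlmF is inactive.
Required activator UlmF is absent, so *oxaT* is not transcribed.
So OxaT is not produced.
With no repressor bound, *yilC* is transcribed.
So YilC is produced and active.
With repressor TemH bound, *elnJ* is not transcribed.
So ElnJ is not produced.
With repressor NolU bound, *fenD* is not transcribed.

OFF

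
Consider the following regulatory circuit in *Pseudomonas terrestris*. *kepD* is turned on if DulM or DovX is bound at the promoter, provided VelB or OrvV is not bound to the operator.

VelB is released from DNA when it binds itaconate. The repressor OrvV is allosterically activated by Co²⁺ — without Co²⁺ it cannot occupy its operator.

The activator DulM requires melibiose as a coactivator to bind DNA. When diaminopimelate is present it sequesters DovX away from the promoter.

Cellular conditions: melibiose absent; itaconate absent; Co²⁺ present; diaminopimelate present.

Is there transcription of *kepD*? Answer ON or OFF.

Melibiose is absent, so DulM is inactive.
Itaconate is absent, so VelB is active.
Co²⁺ is present, so OrvV is active.
Diaminopimelate is present, so DovX is inactive.
With repressor VelB bound, *kepD* is not transcribed.

OFF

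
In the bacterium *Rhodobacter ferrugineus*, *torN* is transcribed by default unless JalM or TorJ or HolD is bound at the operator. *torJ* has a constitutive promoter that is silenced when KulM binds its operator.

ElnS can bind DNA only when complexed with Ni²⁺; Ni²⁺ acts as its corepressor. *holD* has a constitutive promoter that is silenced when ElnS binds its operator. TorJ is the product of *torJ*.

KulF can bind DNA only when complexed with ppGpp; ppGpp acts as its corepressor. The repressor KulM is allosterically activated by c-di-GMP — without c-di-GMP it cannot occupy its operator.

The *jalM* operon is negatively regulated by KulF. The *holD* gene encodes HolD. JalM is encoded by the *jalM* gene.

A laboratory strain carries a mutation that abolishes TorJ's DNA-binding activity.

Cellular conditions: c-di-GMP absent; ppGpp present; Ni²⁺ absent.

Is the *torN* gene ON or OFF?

ppGpp is present, so KulF is active.
With repressor KulF bound, *jalM* is not transcribed.
So JalM is not produced.
TorJ is non-functional in this strain, so it has no effect.
Ni²⁺ is absent, so ElnS is inactive.
With no repressor bound, *holD* is transcribed.
So HolD is produced and active.
With repressor HolD bound, *torN* is not transcribed.

OFF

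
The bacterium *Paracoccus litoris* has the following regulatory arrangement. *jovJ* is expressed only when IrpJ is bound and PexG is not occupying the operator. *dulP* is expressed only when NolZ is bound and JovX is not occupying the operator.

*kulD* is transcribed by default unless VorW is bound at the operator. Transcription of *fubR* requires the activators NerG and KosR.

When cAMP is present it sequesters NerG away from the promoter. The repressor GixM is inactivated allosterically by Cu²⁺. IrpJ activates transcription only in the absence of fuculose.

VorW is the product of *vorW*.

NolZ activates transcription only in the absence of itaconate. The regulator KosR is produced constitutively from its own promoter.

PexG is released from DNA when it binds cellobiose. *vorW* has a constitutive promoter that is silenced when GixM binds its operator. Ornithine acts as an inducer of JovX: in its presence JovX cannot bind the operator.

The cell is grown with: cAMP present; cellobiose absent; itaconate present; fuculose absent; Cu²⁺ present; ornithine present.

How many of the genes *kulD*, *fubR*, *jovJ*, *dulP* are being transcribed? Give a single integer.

Cu²⁺ is present, so GixM is inactive.
With no repressor bound, *vorW* is transcribed.
So VorW is produced and active.
With repressor VorW bound, *kulD* is not transcribed.
→ *kulD* is OFF.
cAMP is present, so NerG is inactive.
KosR is produced constitutively and is active.
Required activator NerG is absent, so *fubR* is not transcribed.
→ *fubR* is OFF.
Cellobiose is absent, so PexG is active.
Fuculose is absent, so IrpJ is active.
With repressor PexG bound, *jovJ* is not transcribed.
→ *jovJ* is OFF.
Ornithine is present, so JovX is inactive.
Itaconate is present, so NolZ is inactive.
Required activator NolZ is absent, so *dulP* is not transcribed.
→ *dulP* is OFF.
0 of the 4 genes are transcribed.

0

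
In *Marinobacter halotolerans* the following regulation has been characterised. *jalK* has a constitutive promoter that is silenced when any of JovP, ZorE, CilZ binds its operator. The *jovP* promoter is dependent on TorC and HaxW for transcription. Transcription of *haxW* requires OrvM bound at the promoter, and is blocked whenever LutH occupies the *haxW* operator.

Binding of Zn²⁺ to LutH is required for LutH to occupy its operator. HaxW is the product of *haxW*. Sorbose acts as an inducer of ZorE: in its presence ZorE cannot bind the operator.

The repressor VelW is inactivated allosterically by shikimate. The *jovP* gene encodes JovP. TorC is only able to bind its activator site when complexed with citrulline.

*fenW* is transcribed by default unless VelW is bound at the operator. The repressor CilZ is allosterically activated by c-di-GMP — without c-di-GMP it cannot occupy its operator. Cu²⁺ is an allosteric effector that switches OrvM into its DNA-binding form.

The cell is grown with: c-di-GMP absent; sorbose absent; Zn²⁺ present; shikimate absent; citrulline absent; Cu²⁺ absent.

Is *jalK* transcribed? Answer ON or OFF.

Citrulline is absent, so TorC is inactive.
Cu²⁺ is absent, so OrvM is inactive.
Zn²⁺ is present, so LutH is active.
With repressor LutH bound, *haxW* is not transcribed.
So HaxW is not produced.
Required activator TorC is absent, so *jovP* is not transcribed.
So JovP is not produced.
Sorbose is absent, so ZorE is active.
c-di-GMP is absent, so CilZ is inactive.
With repressor ZorE bound, *jalK* is not transcribed.

OFF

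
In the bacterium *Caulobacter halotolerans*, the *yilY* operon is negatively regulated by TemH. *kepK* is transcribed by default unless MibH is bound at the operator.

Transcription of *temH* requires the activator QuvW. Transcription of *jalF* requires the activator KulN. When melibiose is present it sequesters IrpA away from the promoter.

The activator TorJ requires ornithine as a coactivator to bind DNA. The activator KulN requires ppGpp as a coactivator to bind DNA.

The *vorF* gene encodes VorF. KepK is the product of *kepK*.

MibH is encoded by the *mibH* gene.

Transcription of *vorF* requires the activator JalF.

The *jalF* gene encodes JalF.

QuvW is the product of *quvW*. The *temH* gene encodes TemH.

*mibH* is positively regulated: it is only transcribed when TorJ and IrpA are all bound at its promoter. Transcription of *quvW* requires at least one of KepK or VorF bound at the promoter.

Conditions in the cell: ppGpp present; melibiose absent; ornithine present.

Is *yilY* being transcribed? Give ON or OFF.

Ornithine is present, so TorJ is active.
Melibiose is absent, so IrpA is active.
No repressor is bound and TorJ and IrpA are active, so *mibH* is transcribed.
So MibH is produced and active.
With repressor MibH bound, *kepK* is not transcribed.
So KepK is not produced.
ppGpp is present, so KulN is active.
No repressor is bound and KulN is active, so *jalF* is transcribed.
So JalF is produced and active.
No repressor is bound and JalF is active, so *vorF* is transcribed.
So VorF is produced and active.
Activator VorF is present, so *quvW* is transcribed.
So QuvW is produced and active.
No repressor is bound and QuvW is active, so *temH* is transcribed.
So TemH is produced and active.
With repressor TemH bound, *yilY* is not transcribed.

OFF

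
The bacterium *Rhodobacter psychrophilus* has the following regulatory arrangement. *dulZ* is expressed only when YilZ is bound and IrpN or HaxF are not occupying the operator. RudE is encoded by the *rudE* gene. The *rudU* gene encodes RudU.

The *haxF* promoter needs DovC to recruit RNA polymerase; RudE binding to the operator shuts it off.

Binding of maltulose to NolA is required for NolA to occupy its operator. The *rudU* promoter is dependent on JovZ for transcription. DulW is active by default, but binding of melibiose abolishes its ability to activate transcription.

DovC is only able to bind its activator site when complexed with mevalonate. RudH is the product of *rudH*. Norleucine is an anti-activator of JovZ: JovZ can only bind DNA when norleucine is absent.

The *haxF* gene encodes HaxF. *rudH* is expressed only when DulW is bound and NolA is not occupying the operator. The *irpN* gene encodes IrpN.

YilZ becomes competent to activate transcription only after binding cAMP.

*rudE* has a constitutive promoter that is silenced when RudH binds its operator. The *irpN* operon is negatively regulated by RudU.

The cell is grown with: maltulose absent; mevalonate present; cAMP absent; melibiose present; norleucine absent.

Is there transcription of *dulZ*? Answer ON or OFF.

Norleucine is absent, so JovZ is active.
No repressor is bound and JovZ is active, so *rudU* is transcribed.
So RudU is produced and active.
With repressor RudU bound, *irpN* is not transcribed.
So IrpN is not produced.
cAMP is absent, so YilZ is inactive.
Mevalonate is present, so DovC is active.
Melibiose is present, so DulW is inactive.
Maltulose is absent, so NolA is inactive.
Required activator DulW is absent, so *rudH* is not transcribed.
So RudH is not produced.
With no repressor bound, *rudE* is transcribed.
So RudE is produced and active.
With repressor RudE bound, *haxF* is not transcribed.
So HaxF is not produced.
Required activator YilZ is absent, so *dulZ* is not transcribed.

OFF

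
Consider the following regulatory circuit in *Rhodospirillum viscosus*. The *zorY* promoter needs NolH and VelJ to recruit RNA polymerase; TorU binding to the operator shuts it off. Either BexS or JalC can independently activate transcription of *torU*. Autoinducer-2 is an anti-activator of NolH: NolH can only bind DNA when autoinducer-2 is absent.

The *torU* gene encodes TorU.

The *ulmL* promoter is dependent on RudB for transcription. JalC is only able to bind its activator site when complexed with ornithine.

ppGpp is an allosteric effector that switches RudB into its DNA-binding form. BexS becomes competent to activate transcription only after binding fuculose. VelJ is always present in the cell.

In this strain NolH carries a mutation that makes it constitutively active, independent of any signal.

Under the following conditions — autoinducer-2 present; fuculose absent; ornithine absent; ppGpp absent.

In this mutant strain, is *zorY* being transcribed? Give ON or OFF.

Fuculose is absent, so BexS is inactive.
Ornithine is absent, so JalC is inactive.
No activator is available at the *torU* promoter, so *torU* is not transcribed.
So TorU is not produced.
NolH is constitutively active in this strain.
VelJ is produced constitutively and is active.
No repressor is bound and NolH and VelJ are active, so *zorY* is transcribed.

ON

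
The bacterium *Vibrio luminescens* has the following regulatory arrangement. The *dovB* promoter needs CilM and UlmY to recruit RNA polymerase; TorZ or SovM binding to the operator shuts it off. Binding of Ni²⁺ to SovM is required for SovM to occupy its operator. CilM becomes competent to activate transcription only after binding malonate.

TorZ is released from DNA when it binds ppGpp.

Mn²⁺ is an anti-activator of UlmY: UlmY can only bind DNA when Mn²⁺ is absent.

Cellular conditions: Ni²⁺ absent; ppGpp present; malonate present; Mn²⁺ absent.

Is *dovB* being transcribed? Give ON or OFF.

Malonate is present, so CilM is active.
ppGpp is present, so TorZ is inactive.
Ni²⁺ is absent, so SovM is inactive.
Mn²⁺ is absent, so UlmY is active.
No repressor is bound and CilM and UlmY are active, so *dovB* is transcribed.

ON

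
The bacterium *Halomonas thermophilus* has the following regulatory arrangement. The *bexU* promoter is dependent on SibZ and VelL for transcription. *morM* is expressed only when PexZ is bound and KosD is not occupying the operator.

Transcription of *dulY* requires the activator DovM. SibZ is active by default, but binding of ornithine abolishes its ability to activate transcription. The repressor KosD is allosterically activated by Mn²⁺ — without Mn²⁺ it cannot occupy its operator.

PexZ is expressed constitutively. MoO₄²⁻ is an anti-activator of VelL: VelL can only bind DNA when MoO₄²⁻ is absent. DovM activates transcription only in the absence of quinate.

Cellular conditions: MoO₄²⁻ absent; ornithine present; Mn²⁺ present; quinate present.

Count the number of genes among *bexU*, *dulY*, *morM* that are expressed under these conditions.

Ornithine is present, so SibZ is inactive.
MoO₄²⁻ is absent, so VelL is active.
Required activator SibZ is absent, so *bexU* is not transcribed.
→ *bexU* is OFF.
Quinate is present, so DovM is inactive.
Required activator DovM is absent, so *dulY* is not transcribed.
→ *dulY* is OFF.
PexZ is produced constitutively and is active.
Mn²⁺ is present, so KosD is active.
With repressor KosD bound, *morM* is not transcribed.
→ *morM* is OFF.
0 of the 3 genes are transcribed.

0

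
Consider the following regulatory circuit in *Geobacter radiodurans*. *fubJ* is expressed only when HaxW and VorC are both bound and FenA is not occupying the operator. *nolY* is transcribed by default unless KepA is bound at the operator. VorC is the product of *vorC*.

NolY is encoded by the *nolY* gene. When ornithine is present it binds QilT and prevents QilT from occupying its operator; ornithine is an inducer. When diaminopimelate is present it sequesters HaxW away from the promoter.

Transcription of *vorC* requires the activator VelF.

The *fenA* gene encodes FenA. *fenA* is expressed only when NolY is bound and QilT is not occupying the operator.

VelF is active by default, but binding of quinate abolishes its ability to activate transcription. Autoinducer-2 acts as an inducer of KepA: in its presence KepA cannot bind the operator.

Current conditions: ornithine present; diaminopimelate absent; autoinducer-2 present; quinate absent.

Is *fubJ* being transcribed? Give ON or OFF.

Autoinducer-2 is present, so KepA is inactive.
With no repressor bound, *nolY* is transcribed.
So NolY is produced and active.
Ornithine is present, so QilT is inactive.
No repressor is bound and NolY is active, so *fenA* is transcribed.
So FenA is produced and active.
Diaminopimelate is absent, so HaxW is active.
Quinate is absent, so VelF is active.
No repressor is bound and VelF is active, so *vorC* is transcribed.
So VorC is produced and active.
With repressor FenA bound, *fubJ* is not transcribed.

OFF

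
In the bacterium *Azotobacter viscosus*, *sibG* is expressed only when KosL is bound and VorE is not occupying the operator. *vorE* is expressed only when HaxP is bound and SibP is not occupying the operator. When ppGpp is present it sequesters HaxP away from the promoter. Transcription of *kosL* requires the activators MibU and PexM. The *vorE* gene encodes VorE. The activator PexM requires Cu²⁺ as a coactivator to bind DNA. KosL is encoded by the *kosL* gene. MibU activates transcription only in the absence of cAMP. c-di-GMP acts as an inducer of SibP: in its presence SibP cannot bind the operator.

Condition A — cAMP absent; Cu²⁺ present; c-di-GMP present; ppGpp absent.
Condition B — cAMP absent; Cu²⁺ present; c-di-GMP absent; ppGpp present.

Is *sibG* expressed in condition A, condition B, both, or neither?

B only

Condition A:
cAMP is absent, so MibU is active.
Cu²⁺ is present, so PexM is active.
No repressor is bound and MibU and PexM are active, so *kosL* is transcribed.
So KosL is produced and active.
c-di-GMP is present, so SibP is inactive.
ppGpp is absent, so HaxP is active.
No repressor is bound and HaxP is active, so *vorE* is transcribed.
So VorE is produced and active.
With repressor VorE bound, *sibG* is not transcribed.
→ *sibG* is OFF in A.
Condition B:
cAMP is absent, so MibU is active.
Cu²⁺ is present, so PexM is active.
No repressor is bound and MibU and PexM are active, so *kosL* is transcribed.
So KosL is produced and active.
c-di-GMP is absent, so SibP is active.
ppGpp is present, so HaxP is inactive.
With repressor SibP bound, *vorE* is not transcribed.
So VorE is not produced.
No repressor is bound and KosL is active, so *sibG* is transcribed.
→ *sibG* is ON in B.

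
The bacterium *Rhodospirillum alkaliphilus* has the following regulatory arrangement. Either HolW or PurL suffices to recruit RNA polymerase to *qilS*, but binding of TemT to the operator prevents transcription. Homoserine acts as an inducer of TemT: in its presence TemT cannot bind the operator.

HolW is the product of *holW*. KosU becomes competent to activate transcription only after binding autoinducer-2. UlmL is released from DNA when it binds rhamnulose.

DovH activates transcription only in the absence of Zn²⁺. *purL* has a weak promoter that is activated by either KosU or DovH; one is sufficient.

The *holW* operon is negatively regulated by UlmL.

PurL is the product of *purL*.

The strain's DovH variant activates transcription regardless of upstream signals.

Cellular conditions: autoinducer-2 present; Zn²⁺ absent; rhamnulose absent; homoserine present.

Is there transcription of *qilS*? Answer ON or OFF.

ON

Rhamnulose is absent, so UlmL is active.
With repressor UlmL bound, *holW* is not transcribed.
So HolW is not produced.
Homoserine is present, so TemT is inactive.
Autoinducer-2 is present, so KosU is active.
DovH is constitutively active in this strain.
Activator KosU is present, so *purL* is transcribed.
So PurL is produced and active.
Activator PurL is present, so *qilS* is transcribed.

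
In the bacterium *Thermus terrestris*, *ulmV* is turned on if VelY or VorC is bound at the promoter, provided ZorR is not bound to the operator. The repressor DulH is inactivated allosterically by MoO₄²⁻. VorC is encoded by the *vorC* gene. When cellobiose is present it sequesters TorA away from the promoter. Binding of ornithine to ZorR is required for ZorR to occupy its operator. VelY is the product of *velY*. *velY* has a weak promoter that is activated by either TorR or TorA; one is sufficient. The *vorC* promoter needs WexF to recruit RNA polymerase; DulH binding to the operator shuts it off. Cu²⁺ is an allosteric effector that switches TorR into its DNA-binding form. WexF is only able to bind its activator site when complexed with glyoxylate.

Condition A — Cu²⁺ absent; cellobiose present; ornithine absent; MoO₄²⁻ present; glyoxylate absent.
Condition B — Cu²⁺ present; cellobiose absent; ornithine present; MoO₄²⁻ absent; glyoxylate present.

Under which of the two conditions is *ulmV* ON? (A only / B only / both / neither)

Condition A:
Cu²⁺ is absent, so TorR is inactive.
Cellobiose is present, so TorA is inactive.
No activator is available at the *velY* promoter, so *velY* is not transcribed.
So VelY is not produced.
Ornithine is absent, so ZorR is inactive.
MoO₄²⁻ is present, so DulH is inactive.
Glyoxylate is absent, so WexF is inactive.
Required activator WexF is absent, so *vorC* is not transcribed.
So VorC is not produced.
No activator is available at the *ulmV* promoter, so *ulmV* is not transcribed.
→ *ulmV* is OFF in A.
Condition B:
Cu²⁺ is present, so TorR is active.
Cellobiose is absent, so TorA is active.
Activator TorR is present, so *velY* is transcribed.
So VelY is produced and active.
Ornithine is present, so ZorR is active.
MoO₄²⁻ is absent, so DulH is active.
Glyoxylate is present, so WexF is active.
With repressor DulH bound, *vorC* is not transcribed.
So VorC is not produced.
With repressor ZorR bound, *ulmV* is not transcribed.
→ *ulmV* is OFF in B.

neither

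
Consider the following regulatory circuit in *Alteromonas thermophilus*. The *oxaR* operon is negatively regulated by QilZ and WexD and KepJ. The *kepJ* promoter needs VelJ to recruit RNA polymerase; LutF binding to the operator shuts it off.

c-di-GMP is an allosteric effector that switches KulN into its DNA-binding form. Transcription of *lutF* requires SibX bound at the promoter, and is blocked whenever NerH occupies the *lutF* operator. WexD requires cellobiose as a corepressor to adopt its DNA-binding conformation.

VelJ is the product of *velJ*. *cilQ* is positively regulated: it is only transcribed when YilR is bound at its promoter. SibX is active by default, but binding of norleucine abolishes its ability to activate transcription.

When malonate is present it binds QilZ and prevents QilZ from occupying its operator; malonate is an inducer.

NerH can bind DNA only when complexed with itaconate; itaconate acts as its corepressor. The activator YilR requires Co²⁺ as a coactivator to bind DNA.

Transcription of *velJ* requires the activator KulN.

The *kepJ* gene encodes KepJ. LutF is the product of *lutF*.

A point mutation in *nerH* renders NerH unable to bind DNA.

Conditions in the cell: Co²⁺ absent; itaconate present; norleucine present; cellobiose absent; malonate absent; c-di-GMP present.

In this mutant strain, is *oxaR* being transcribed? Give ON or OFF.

Malonate is absent, so QilZ is active.
Cellobiose is absent, so WexD is inactive.
Norleucine is present, so SibX is inactive.
NerH is non-functional in this strain, so it has no effect.
Required activator SibX is absent, so *lutF* is not transcribed.
So LutF is not produced.
c-di-GMP is present, so KulN is active.
No repressor is bound and KulN is active, so *velJ* is transcribed.
So VelJ is produced and active.
No repressor is bound and VelJ is active, so *kepJ* is transcribed.
So KepJ is produced and active.
With repressor QilZ bound, *oxaR* is not transcribed.

OFF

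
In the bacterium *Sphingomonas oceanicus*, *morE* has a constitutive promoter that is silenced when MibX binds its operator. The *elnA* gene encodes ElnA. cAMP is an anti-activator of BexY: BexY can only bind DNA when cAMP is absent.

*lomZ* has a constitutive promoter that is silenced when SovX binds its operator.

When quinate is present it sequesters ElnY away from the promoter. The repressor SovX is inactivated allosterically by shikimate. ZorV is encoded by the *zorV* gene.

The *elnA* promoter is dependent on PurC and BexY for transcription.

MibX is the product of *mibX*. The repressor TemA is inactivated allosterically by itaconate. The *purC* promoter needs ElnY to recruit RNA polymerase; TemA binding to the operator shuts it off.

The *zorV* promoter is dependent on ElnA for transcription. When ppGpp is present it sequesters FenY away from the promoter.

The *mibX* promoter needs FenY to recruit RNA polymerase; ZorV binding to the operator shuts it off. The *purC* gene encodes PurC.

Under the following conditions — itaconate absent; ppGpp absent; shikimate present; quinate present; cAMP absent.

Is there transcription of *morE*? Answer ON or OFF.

OFF

Itaconate is absent, so TemA is active.
Quinate is present, so ElnY is inactive.
With repressor TemA bound, *purC* is not transcribed.
So PurC is not produced.
cAMP is absent, so BexY is active.
Required activator PurC is absent, so *elnA* is not transcribed.
So ElnA is not produced.
Required activator ElnA is absent, so *zorV* is not transcribed.
So ZorV is not produced.
ppGpp is absent, so FenY is active.
No repressor is bound and FenY is active, so *mibX* is transcribed.
So MibX is produced and active.
With repressor MibX bound, *morE* is not transcribed.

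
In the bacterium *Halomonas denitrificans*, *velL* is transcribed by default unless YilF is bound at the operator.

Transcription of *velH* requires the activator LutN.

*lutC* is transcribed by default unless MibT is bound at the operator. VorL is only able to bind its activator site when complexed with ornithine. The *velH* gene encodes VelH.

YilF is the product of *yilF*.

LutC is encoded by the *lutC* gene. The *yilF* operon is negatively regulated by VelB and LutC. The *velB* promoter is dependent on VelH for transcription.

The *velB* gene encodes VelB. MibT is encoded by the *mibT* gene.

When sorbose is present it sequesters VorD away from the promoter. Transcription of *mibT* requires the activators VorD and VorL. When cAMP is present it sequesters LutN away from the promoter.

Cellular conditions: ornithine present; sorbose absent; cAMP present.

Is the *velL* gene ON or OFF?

OFF

cAMP is present, so LutN is inactive.
Required activator LutN is absent, so *velH* is not transcribed.
So VelH is not produced.
Required activator VelH is absent, so *velB* is not transcribed.
So VelB is not produced.
Sorbose is absent, so VorD is active.
Ornithine is present, so VorL is active.
No repressor is bound and VorD and VorL are active, so *mibT* is transcribed.
So MibT is produced and active.
With repressor MibT bound, *lutC* is not transcribed.
So LutC is not produced.
With no repressor bound, *yilF* is transcribed.
So YilF is produced and active.
With repressor YilF bound, *velL* is not transcribed.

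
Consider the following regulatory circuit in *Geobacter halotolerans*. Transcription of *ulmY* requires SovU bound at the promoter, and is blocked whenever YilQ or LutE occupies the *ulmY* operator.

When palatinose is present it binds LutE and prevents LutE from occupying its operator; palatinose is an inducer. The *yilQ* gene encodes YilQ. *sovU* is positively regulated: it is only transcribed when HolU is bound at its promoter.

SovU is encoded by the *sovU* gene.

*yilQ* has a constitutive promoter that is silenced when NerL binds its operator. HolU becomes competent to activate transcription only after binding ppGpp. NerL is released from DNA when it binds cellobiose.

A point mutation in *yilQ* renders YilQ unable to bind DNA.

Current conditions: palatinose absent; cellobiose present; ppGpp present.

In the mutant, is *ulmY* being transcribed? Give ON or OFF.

OFF

ppGpp is present, so HolU is active.
No repressor is bound and HolU is active, so *sovU* is transcribed.
So SovU is produced and active.
YilQ is non-functional in this strain, so it has no effect.
Palatinose is absent, so LutE is active.
With repressor LutE bound, *ulmY* is not transcribed.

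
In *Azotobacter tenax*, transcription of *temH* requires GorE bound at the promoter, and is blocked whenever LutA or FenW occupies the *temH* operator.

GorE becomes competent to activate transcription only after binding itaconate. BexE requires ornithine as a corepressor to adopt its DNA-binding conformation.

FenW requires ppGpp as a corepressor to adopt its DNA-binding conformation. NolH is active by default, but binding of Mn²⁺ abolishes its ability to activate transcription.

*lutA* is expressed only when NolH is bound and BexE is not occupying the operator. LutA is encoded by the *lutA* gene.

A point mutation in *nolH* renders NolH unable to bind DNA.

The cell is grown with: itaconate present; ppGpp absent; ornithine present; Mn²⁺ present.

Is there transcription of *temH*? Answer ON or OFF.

ON

NolH is non-functional in this strain, so it has no effect.
Ornithine is present, so BexE is active.
With repressor BexE bound, *lutA* is not transcribed.
So LutA is not produced.
ppGpp is absent, so FenW is inactive.
Itaconate is present, so GorE is active.
No repressor is bound and GorE is active, so *temH* is transcribed.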